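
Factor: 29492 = 2^2*73^1*101^1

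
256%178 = 78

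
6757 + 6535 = 13292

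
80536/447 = 80536/447  =  180.17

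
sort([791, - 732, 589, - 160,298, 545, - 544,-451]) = [-732, - 544, - 451, - 160, 298 , 545, 589,791]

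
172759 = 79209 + 93550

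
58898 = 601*98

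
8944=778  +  8166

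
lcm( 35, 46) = 1610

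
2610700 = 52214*50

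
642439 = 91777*7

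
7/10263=7/10263 = 0.00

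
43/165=43/165=0.26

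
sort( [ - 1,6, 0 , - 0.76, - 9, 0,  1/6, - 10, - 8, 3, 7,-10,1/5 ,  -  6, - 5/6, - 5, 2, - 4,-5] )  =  [ - 10,  -  10 ,  -  9,-8, - 6, - 5,-5,  -  4, - 1, - 5/6,-0.76, 0, 0, 1/6,1/5, 2, 3, 6, 7] 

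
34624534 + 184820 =34809354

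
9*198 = 1782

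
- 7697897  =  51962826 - 59660723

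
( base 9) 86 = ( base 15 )53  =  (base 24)36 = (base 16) 4e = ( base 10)78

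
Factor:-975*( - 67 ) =65325 = 3^1*5^2 * 13^1*67^1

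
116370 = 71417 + 44953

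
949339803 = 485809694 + 463530109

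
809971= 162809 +647162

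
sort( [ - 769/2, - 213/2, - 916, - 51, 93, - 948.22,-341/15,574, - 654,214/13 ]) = [ - 948.22, - 916, - 654,- 769/2, - 213/2, -51, - 341/15,214/13, 93, 574]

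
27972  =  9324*3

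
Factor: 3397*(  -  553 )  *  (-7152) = 2^4* 3^1*7^1*43^1*79^2 * 149^1=13435325232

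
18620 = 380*49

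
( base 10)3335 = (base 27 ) 4fe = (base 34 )2U3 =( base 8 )6407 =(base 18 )A55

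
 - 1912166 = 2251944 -4164110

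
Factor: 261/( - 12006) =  - 1/46 = - 2^(-1)*23^ ( - 1)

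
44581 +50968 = 95549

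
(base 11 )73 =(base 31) 2i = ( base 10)80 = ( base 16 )50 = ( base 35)2A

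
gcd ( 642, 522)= 6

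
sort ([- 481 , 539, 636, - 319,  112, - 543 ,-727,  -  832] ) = [ - 832,-727, - 543, - 481,  -  319,112,  539, 636] 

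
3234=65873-62639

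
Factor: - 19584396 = -2^2*3^3*13^2*29^1*37^1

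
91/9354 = 91/9354 = 0.01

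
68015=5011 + 63004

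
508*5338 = 2711704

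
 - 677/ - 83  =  8+13/83 = 8.16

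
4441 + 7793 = 12234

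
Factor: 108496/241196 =27124/60299 = 2^2*17^( -1 )*3547^(-1 )* 6781^1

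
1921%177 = 151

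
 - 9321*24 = -223704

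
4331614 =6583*658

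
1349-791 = 558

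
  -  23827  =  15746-39573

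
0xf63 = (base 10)3939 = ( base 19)ah6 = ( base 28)50J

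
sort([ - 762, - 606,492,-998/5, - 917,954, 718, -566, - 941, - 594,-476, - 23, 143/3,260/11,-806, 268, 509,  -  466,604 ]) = [ - 941, - 917, - 806,- 762, - 606,-594,- 566, -476, - 466,-998/5, - 23, 260/11,143/3, 268,492, 509, 604,718, 954]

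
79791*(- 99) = -7899309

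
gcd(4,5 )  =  1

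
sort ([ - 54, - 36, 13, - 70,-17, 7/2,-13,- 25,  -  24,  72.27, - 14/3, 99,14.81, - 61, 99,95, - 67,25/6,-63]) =[ - 70,-67, - 63,-61, - 54,-36, - 25,  -  24, - 17  ,-13,-14/3, 7/2,25/6,13, 14.81, 72.27, 95,99 , 99]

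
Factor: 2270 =2^1*5^1*227^1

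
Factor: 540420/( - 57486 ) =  - 2^1*5^1*11^( - 1) * 13^( - 1) * 67^ ( - 1)*9007^1 = - 90070/9581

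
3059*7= 21413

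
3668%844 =292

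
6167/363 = 16 + 359/363 = 16.99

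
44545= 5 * 8909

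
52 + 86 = 138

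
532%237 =58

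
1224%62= 46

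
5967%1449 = 171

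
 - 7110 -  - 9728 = 2618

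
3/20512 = 3/20512=0.00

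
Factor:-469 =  - 7^1*67^1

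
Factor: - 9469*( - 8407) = 79605883 =7^1*17^1*557^1*1201^1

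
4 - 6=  - 2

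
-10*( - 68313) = 683130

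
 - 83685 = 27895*( - 3)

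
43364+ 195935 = 239299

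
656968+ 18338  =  675306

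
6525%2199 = 2127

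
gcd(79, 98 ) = 1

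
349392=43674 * 8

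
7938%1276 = 282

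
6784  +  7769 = 14553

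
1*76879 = 76879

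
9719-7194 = 2525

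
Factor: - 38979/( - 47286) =61/74 = 2^ ( - 1)  *37^ (  -  1)*61^1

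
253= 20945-20692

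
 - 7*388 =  - 2716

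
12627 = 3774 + 8853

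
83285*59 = 4913815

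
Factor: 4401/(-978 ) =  - 9/2 = -2^( - 1 )*3^2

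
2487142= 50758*49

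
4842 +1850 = 6692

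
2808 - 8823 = -6015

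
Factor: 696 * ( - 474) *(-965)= 318357360 = 2^4*3^2*5^1  *  29^1 * 79^1*193^1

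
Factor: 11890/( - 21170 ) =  - 41/73  =  - 41^1*73^( - 1) 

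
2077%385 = 152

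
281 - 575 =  - 294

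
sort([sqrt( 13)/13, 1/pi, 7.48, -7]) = [-7,sqrt(13 ) /13, 1/pi, 7.48]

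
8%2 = 0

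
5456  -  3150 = 2306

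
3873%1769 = 335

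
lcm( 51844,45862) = 1192412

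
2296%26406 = 2296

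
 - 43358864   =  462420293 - 505779157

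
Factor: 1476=2^2*3^2*41^1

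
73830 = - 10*(-7383 ) 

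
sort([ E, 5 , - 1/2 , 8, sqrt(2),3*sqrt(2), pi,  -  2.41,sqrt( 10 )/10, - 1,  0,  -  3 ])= [  -  3,-2.41  , - 1,-1/2,0, sqrt( 10 ) /10, sqrt(2),E,pi,3 * sqrt( 2 ),5, 8]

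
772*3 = 2316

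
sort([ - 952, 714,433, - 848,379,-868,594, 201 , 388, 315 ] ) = [-952 , -868 ,  -  848, 201,315,379,388, 433,594 , 714]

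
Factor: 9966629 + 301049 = 2^1*5133839^1  =  10267678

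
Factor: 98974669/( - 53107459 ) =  - 313^1 * 827^(  -  1)*64217^( - 1) * 316213^1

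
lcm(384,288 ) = 1152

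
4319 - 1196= 3123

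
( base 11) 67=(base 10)73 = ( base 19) 3G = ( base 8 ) 111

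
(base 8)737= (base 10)479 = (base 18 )18B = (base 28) H3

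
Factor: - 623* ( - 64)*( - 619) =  - 24680768 = - 2^6*7^1*89^1*619^1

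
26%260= 26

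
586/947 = 586/947 = 0.62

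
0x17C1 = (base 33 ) 5J9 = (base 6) 44053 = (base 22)cc9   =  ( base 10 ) 6081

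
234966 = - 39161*(-6) 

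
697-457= 240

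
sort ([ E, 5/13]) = [ 5/13,E]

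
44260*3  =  132780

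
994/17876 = 497/8938= 0.06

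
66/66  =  1 = 1.00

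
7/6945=7/6945 = 0.00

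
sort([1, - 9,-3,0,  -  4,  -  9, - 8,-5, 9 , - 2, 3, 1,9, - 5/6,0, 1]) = [ - 9, - 9, - 8,-5,-4,-3,-2, - 5/6 , 0, 0,  1 , 1,1,3 , 9, 9] 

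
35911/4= 8977 + 3/4 = 8977.75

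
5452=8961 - 3509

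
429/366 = 1+21/122 = 1.17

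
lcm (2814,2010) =14070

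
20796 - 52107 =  - 31311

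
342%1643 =342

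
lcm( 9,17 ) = 153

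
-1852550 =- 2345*790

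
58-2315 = -2257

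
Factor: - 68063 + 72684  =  4621 = 4621^1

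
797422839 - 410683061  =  386739778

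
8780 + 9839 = 18619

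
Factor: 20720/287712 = 2^(-1 )*3^( - 5 ) *5^1 * 7^1= 35/486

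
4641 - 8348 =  - 3707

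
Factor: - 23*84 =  - 2^2*  3^1 * 7^1 * 23^1  =  -1932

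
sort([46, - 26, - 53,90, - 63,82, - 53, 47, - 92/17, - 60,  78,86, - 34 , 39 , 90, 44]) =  [ - 63, - 60, - 53,  -  53, - 34, - 26, - 92/17, 39, 44,46,47  ,  78,  82,86,90,90 ]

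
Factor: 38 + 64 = 102 = 2^1*3^1*17^1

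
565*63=35595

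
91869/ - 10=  - 9187 + 1/10 = - 9186.90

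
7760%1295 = 1285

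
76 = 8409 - 8333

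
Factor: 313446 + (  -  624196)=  - 310750= - 2^1*5^3 * 11^1 * 113^1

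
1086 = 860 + 226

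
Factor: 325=5^2*13^1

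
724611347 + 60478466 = 785089813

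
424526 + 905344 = 1329870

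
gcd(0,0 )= 0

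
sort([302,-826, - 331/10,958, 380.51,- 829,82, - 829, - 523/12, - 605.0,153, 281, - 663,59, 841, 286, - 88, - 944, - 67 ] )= [ - 944, - 829,- 829,-826, - 663, - 605.0, - 88, - 67, - 523/12, - 331/10,  59, 82, 153, 281,  286 , 302,380.51,841,958]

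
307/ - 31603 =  - 1 + 31296/31603 = -0.01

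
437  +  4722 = 5159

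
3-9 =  - 6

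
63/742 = 9/106 = 0.08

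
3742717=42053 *89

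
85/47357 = 85/47357 = 0.00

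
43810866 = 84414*519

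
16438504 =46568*353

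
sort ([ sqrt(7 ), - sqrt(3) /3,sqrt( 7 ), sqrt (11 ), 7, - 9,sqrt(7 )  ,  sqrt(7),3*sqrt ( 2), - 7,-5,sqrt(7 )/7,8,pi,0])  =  [ - 9, - 7, - 5,  -  sqrt(3 )/3,0,sqrt( 7)/7,sqrt(7 ) , sqrt( 7 ),sqrt (7 ),sqrt( 7),pi,sqrt(11) , 3*sqrt(2), 7,  8] 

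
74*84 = 6216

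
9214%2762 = 928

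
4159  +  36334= 40493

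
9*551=4959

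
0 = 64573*0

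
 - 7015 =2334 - 9349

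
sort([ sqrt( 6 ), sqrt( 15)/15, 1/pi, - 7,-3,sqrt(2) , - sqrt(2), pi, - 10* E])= [ - 10* E, - 7,-3,-sqrt(2), sqrt(15 )/15 , 1/pi, sqrt(2 ) , sqrt(6), pi ]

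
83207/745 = 111 + 512/745 =111.69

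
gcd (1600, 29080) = 40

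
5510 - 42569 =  - 37059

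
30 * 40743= 1222290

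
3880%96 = 40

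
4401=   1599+2802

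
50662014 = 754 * 67191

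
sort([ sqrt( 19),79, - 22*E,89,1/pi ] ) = [ - 22*E,1/pi, sqrt(19),79, 89]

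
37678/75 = 502 +28/75 =502.37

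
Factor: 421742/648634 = 487/749 = 7^( - 1)*107^ ( - 1 )*487^1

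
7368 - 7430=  - 62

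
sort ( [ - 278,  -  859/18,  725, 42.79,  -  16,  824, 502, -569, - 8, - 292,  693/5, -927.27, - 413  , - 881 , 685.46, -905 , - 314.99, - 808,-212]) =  [ -927.27 ,  -  905, - 881, -808, - 569,  -  413,- 314.99, - 292, - 278 ,-212,-859/18, - 16,  -  8,42.79,693/5, 502,685.46, 725, 824 ]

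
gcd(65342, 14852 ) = 2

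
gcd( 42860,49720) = 20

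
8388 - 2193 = 6195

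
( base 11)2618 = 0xD4F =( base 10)3407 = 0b110101001111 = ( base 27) 4I5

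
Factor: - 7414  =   - 2^1 * 11^1 * 337^1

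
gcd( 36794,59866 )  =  2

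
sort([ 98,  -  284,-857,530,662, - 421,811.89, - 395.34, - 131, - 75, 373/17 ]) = [ - 857, - 421,- 395.34, - 284, - 131, -75, 373/17, 98 , 530 , 662,811.89 ]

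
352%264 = 88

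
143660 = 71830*2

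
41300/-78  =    -  530 + 20/39=- 529.49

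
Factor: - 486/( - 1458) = 1/3 = 3^( - 1 )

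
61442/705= 87+107/705 = 87.15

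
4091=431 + 3660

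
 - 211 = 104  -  315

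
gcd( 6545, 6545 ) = 6545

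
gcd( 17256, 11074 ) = 2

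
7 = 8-1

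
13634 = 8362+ 5272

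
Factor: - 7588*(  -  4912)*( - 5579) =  - 207941916224  =  - 2^6*7^2*271^1*307^1*797^1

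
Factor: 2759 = 31^1 * 89^1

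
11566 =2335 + 9231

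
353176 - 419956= -66780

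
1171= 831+340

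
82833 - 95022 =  - 12189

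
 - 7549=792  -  8341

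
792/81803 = 792/81803 = 0.01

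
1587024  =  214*7416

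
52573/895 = 58 +663/895=58.74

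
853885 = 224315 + 629570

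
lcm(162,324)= 324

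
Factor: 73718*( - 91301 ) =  - 6730527118 = - 2^1*7^1*29^1 * 31^1*41^1*13043^1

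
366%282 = 84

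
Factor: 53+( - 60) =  - 7 = -7^1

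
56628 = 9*6292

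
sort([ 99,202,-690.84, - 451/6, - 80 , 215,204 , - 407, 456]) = [ - 690.84, -407, - 80 , - 451/6,99,202 , 204,215,456] 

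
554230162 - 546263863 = 7966299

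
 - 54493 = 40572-95065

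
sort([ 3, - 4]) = [ - 4 , 3]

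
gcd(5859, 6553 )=1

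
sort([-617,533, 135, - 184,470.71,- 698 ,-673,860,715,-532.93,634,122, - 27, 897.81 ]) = [  -  698,-673, - 617,-532.93, - 184,- 27,122, 135, 470.71,533,634,715, 860, 897.81]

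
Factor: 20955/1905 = 11^1 = 11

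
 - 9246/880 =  - 11 + 217/440 = -  10.51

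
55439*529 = 29327231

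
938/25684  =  469/12842 = 0.04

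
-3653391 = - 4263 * 857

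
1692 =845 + 847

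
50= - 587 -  - 637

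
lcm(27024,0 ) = 0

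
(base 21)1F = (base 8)44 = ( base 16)24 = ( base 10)36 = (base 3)1100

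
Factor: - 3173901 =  - 3^1*683^1*1549^1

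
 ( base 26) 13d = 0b1011111111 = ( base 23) 1a8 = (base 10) 767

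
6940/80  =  86 + 3/4 = 86.75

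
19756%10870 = 8886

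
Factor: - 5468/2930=-2^1 * 5^( - 1)*293^( - 1) * 1367^1 = - 2734/1465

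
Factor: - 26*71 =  - 2^1*13^1*71^1 = - 1846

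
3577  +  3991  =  7568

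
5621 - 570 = 5051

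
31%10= 1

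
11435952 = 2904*3938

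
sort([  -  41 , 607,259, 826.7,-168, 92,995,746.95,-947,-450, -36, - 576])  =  [  -  947, - 576,-450, -168,-41  ,-36,92,259,607, 746.95 , 826.7,995 ]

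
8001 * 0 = 0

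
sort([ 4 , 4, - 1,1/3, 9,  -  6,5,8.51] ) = [- 6, - 1,1/3, 4,4,5,8.51,9]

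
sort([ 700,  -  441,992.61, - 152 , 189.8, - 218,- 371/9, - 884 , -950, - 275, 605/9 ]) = [  -  950,-884, - 441, - 275, -218,-152, - 371/9,605/9, 189.8,  700,992.61]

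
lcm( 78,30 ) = 390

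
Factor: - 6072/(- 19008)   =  23/72 = 2^(-3 )*3^( - 2 )*23^1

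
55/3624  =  55/3624 = 0.02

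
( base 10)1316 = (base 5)20231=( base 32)194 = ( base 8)2444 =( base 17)497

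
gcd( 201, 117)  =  3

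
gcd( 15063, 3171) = 3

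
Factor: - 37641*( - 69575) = 3^1*5^2*11^2*23^1 * 12547^1   =  2618872575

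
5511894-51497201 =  - 45985307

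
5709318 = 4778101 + 931217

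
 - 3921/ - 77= 3921/77=50.92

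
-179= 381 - 560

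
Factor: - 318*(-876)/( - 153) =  - 30952/17 = - 2^3*17^ ( - 1) * 53^1*73^1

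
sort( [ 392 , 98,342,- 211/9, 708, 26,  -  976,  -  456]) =[ - 976, - 456 , - 211/9,26, 98,342,392,708]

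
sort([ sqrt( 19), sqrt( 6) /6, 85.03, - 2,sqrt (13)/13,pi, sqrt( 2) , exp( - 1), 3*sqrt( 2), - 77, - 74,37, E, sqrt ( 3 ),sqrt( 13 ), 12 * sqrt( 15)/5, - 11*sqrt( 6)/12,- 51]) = [ - 77, -74, - 51, - 11*sqrt(6) /12,- 2,sqrt( 13 )/13, exp( - 1 ), sqrt( 6)/6, sqrt( 2 ), sqrt( 3)  ,  E, pi,sqrt( 13), 3*sqrt(2) , sqrt( 19), 12*sqrt( 15) /5,37,85.03]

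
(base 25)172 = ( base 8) 1442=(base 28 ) 10i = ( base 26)14M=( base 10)802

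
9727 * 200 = 1945400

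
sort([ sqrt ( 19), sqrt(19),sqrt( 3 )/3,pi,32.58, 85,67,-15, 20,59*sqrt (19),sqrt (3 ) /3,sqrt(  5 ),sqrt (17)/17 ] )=[ - 15,sqrt(17)/17,sqrt(3)/3, sqrt( 3)/3,sqrt(  5),pi,sqrt (19),sqrt(19),  20,32.58,67,85  ,  59* sqrt(19 )] 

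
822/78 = 10  +  7/13 = 10.54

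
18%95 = 18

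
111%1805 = 111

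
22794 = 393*58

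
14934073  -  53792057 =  - 38857984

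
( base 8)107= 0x47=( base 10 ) 71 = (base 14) 51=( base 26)2J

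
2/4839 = 2/4839 = 0.00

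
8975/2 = 8975/2= 4487.50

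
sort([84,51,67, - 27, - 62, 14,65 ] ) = [-62,-27,  14,51, 65, 67, 84 ]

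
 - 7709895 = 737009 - 8446904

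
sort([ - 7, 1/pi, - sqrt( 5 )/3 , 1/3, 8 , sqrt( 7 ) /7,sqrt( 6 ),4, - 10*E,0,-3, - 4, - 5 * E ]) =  [ - 10*E, - 5*E, - 7, - 4, - 3,- sqrt( 5 ) /3,0, 1/pi,1/3, sqrt( 7)/7,sqrt(6 ),4,8] 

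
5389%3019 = 2370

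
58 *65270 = 3785660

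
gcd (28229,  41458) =1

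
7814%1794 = 638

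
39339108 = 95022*414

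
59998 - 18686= 41312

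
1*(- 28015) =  - 28015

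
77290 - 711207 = - 633917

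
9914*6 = 59484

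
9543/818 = 9543/818 = 11.67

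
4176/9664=261/604 = 0.43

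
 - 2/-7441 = 2/7441 = 0.00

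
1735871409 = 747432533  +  988438876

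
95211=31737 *3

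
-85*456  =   - 38760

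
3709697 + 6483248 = 10192945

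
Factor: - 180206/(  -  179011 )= 754/749=2^1*7^( - 1)*13^1 * 29^1*107^( - 1)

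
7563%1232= 171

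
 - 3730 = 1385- 5115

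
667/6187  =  29/269 = 0.11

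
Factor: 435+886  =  1321^1  =  1321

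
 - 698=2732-3430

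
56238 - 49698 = 6540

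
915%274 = 93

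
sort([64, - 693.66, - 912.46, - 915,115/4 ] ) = [-915,- 912.46, - 693.66,115/4, 64]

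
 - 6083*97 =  - 590051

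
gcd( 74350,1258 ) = 2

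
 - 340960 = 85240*(-4 )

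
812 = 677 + 135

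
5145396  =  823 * 6252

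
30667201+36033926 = 66701127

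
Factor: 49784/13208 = 49/13 = 7^2 * 13^( - 1)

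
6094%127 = 125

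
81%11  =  4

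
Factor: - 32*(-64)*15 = 2^11*3^1* 5^1 = 30720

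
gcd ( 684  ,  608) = 76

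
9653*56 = 540568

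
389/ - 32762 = -1 + 32373/32762 = - 0.01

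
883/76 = 883/76 = 11.62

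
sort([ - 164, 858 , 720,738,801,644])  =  [ - 164,644, 720, 738, 801, 858 ]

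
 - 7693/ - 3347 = 2+999/3347 = 2.30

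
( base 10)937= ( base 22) 1KD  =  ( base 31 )u7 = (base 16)3a9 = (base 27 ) 17j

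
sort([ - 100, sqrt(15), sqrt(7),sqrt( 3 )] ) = [ - 100,sqrt( 3), sqrt ( 7), sqrt( 15 )]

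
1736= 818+918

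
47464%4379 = 3674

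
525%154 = 63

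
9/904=9/904 = 0.01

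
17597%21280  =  17597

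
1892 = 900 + 992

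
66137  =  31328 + 34809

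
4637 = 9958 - 5321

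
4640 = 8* 580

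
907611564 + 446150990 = 1353762554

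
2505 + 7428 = 9933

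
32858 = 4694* 7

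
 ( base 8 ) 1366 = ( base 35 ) ln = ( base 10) 758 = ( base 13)464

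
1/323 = 1/323 = 0.00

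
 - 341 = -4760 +4419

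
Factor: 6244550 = 2^1 * 5^2 * 13^2*739^1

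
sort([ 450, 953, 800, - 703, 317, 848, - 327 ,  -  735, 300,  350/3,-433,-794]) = [  -  794,  -  735, - 703, - 433, - 327, 350/3, 300, 317, 450, 800, 848, 953] 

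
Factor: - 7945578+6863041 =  - 71^1*79^1*193^1  =  -  1082537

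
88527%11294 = 9469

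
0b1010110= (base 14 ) 62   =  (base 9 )105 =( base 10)86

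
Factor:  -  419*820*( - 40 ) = 2^5*5^2*41^1*419^1 = 13743200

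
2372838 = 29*81822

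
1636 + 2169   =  3805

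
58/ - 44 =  - 29/22 = - 1.32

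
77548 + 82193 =159741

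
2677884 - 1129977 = 1547907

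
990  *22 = 21780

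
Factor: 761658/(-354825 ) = -253886/118275 = -2^1*3^(- 1)*5^(-2)*19^(  -  1 )*83^(-1 )*126943^1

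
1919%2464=1919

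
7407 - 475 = 6932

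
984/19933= 984/19933 =0.05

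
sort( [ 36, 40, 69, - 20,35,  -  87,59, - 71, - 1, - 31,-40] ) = [-87, - 71, - 40, - 31, - 20,- 1,35,36,40,59,  69]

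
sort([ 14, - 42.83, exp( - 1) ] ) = [ -42.83,exp( - 1), 14]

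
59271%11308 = 2731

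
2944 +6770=9714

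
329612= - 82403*( - 4 )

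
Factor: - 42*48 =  - 2016 =-2^5* 3^2*7^1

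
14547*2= 29094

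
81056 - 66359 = 14697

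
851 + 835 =1686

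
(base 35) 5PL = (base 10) 7021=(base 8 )15555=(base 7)26320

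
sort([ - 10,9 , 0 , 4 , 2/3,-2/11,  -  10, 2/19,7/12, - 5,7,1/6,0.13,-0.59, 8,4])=[ - 10, - 10, - 5, -0.59,-2/11, 0, 2/19,0.13,1/6, 7/12 , 2/3, 4,4,7,8,  9]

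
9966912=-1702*(-5856) 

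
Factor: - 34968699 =-3^3*1295137^1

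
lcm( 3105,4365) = 301185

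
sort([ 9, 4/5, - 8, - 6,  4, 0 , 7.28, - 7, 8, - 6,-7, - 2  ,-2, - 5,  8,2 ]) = [ - 8, - 7, -7,-6, - 6,-5, - 2,-2, 0, 4/5, 2,4, 7.28,8 , 8,  9]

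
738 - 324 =414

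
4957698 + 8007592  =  12965290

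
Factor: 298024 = 2^3 * 37253^1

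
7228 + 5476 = 12704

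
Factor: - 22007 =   -  59^1*373^1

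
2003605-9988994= -7985389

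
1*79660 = 79660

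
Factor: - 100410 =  - 2^1*3^1 * 5^1 * 3347^1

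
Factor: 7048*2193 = 15456264  =  2^3*3^1*17^1*43^1*881^1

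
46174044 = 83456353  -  37282309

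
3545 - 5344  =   - 1799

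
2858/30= 95 + 4/15  =  95.27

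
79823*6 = 478938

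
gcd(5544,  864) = 72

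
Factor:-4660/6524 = - 5^1*7^( - 1) = - 5/7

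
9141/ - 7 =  - 9141/7  =  - 1305.86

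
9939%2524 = 2367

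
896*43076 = 38596096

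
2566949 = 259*9911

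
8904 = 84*106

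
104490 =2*52245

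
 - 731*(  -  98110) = 71718410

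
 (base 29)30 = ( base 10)87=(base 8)127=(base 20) 47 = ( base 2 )1010111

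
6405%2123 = 36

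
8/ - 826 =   -  4/413 = - 0.01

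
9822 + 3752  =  13574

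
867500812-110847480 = 756653332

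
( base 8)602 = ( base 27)e8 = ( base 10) 386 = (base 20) j6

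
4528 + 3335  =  7863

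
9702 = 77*126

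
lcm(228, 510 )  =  19380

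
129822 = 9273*14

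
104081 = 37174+66907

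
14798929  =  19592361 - 4793432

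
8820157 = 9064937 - 244780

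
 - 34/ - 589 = 34/589 = 0.06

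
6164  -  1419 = 4745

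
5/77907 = 5/77907 = 0.00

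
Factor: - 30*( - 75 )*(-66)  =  -148500 = - 2^2*3^3*  5^3 * 11^1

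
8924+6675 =15599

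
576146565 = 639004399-62857834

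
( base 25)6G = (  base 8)246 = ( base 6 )434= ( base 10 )166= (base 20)86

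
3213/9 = 357  =  357.00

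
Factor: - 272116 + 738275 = 59^1*7901^1= 466159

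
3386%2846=540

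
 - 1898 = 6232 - 8130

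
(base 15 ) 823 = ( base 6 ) 12253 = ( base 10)1833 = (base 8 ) 3451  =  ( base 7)5226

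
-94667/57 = -1661  +  10/57 = -1660.82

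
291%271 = 20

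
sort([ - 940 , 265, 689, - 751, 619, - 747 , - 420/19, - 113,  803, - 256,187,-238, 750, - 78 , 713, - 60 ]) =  [  -  940, - 751, - 747, - 256, - 238, - 113, - 78, -60, - 420/19,187, 265,619, 689, 713, 750, 803]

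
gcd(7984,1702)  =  2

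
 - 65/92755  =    -  1/1427 = -0.00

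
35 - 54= - 19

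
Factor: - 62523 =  - 3^2*6947^1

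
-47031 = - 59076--12045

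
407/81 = 407/81 = 5.02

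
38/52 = 19/26= 0.73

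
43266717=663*65259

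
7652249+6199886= 13852135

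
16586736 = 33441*496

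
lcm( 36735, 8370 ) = 661230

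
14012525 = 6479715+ 7532810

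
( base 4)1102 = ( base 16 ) 52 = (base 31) 2K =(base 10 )82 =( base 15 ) 57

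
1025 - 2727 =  -1702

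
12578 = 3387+9191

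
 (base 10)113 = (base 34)3B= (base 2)1110001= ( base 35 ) 38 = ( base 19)5i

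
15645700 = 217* 72100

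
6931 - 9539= -2608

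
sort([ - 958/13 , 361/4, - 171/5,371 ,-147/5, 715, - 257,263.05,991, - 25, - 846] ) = [ - 846,- 257, - 958/13, - 171/5, - 147/5, - 25,361/4,263.05,371, 715, 991 ]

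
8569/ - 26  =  -330 + 11/26 = - 329.58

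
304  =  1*304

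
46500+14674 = 61174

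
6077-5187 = 890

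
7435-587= 6848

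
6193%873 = 82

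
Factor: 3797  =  3797^1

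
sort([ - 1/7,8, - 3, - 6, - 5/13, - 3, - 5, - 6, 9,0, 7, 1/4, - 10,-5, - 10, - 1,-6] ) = [ - 10 , - 10, - 6, - 6,-6, - 5, - 5, - 3, - 3, - 1, - 5/13, - 1/7,0 , 1/4,7,8,9]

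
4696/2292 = 2 + 28/573 = 2.05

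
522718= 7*74674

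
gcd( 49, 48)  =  1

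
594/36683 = 594/36683 =0.02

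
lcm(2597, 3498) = 171402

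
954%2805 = 954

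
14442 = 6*2407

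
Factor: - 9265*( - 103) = 954295 =5^1*17^1* 103^1* 109^1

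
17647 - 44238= -26591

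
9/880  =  9/880 = 0.01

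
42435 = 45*943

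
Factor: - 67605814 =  - 2^1*67^1*504521^1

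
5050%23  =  13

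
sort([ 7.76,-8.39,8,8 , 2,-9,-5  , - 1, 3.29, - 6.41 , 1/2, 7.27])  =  [ -9, - 8.39, - 6.41, - 5, - 1,1/2,  2, 3.29, 7.27,  7.76, 8,8]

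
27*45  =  1215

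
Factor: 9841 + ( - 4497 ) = 2^5 *167^1 = 5344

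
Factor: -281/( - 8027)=23^(-1)*281^1*349^( - 1) 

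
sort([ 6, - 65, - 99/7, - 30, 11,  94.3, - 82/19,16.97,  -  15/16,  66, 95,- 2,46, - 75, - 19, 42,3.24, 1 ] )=[- 75, - 65, - 30,-19, -99/7, - 82/19 , - 2, - 15/16, 1, 3.24,6, 11,16.97,42, 46, 66,94.3,95]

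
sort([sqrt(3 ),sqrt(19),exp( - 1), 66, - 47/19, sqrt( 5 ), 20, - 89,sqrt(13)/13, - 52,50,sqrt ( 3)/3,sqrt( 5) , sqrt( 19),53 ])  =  [-89, - 52, - 47/19,  sqrt( 13)/13,exp ( - 1 ),sqrt(3 )/3,sqrt( 3), sqrt(5 ), sqrt( 5),sqrt( 19 ), sqrt (19),20,50,53,66] 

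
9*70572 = 635148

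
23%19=4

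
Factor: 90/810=1/9 = 3^(-2 )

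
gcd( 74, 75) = 1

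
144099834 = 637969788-493869954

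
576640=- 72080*( - 8 )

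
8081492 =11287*716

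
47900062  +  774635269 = 822535331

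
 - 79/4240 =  - 1 + 4161/4240=-0.02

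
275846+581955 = 857801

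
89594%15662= 11284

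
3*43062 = 129186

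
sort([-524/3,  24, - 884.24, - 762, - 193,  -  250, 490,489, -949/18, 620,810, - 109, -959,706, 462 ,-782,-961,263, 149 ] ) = [ - 961, -959 ,-884.24,-782, - 762, - 250,-193,  -  524/3,-109 , - 949/18,24,  149,263, 462,489, 490,  620, 706, 810]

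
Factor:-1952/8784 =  - 2^1*3^(-2) = - 2/9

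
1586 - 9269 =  - 7683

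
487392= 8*60924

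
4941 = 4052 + 889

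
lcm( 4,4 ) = 4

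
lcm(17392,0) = 0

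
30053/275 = 30053/275 = 109.28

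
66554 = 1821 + 64733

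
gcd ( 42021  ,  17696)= 7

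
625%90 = 85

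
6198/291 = 21 + 29/97 = 21.30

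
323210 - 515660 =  - 192450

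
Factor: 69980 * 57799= 4044774020  =  2^2*5^1* 7^1*23^1*359^1*3499^1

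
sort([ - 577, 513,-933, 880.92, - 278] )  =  [-933, - 577, - 278, 513,880.92] 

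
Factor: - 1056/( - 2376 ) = 2^2*3^( - 2 )  =  4/9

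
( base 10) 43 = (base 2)101011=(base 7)61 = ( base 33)1A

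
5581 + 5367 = 10948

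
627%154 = 11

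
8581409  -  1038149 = 7543260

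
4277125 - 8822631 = - 4545506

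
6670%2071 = 457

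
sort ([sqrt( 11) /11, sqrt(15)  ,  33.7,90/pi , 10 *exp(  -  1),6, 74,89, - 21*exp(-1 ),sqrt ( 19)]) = [ -21 *exp( - 1), sqrt (11 ) /11,10*exp( - 1 )  ,  sqrt(15), sqrt( 19),6 , 90/pi,33.7,74 , 89]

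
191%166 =25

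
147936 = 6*24656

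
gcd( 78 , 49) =1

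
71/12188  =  71/12188 = 0.01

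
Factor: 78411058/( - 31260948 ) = -2^( - 1)*3^( - 1)*11^1*1481^(- 1)*1759^( -1 )*3564139^1 = -39205529/15630474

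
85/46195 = 17/9239 = 0.00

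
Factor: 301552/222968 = 2^1*401^1*593^(- 1) = 802/593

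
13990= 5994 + 7996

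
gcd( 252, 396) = 36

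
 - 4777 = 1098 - 5875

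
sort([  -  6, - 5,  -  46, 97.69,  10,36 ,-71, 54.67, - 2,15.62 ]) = [ - 71, - 46,-6,  -  5, - 2,10, 15.62,36,54.67, 97.69]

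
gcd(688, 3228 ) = 4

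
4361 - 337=4024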